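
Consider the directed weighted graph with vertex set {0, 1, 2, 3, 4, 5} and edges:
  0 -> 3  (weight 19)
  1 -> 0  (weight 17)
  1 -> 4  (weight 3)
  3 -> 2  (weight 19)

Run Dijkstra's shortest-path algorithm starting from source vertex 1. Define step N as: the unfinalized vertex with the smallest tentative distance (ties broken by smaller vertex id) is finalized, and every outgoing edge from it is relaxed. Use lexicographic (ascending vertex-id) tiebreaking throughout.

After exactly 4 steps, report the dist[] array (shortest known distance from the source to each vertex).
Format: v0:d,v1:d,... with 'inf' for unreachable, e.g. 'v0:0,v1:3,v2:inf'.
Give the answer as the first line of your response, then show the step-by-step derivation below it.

v0:17,v1:0,v2:55,v3:36,v4:3,v5:inf

step 1: dist = v0:17,v1:0,v2:inf,v3:inf,v4:3,v5:inf
step 2: dist = v0:17,v1:0,v2:inf,v3:inf,v4:3,v5:inf
step 3: dist = v0:17,v1:0,v2:inf,v3:36,v4:3,v5:inf
step 4: dist = v0:17,v1:0,v2:55,v3:36,v4:3,v5:inf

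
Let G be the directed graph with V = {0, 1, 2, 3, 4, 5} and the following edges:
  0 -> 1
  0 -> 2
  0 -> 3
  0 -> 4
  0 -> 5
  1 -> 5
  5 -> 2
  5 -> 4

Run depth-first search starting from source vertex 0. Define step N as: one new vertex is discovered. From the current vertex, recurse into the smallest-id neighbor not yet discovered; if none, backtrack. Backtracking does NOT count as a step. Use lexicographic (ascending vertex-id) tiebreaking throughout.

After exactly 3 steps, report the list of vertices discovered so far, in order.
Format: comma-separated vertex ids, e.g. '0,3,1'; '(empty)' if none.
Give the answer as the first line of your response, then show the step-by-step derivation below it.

0,1,5

step 1: discover 0; path=0; order=0
step 2: discover 1; path=0>1; order=0,1
step 3: discover 5; path=0>1>5; order=0,1,5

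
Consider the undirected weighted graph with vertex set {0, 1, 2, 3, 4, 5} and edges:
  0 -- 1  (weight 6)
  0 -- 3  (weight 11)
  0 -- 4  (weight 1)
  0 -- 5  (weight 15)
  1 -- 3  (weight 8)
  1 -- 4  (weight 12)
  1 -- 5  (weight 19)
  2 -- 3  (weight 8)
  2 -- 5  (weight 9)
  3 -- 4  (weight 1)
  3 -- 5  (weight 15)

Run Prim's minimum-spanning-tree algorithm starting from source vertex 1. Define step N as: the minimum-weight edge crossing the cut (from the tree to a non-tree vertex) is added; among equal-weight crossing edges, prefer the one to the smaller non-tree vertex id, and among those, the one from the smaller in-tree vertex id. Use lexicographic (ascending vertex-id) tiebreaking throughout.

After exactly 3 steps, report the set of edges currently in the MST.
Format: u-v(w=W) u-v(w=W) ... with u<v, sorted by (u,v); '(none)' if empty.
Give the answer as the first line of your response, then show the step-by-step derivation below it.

0-1(w=6) 0-4(w=1) 3-4(w=1)

step 1: add edge 0-1 (w=6); MST = {0-1(w=6)}
step 2: add edge 0-4 (w=1); MST = {0-1(w=6) 0-4(w=1)}
step 3: add edge 3-4 (w=1); MST = {0-1(w=6) 0-4(w=1) 3-4(w=1)}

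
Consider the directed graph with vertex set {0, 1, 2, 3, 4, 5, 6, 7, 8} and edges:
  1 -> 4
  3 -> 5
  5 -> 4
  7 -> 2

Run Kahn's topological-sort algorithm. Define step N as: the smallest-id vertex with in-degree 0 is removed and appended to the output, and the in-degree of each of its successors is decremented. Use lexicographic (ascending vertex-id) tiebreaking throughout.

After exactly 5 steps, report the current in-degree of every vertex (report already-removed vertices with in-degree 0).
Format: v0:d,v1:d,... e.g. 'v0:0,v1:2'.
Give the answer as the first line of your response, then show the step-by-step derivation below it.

v0:0,v1:0,v2:1,v3:0,v4:0,v5:0,v6:0,v7:0,v8:0

step 1: output 0; order=[0]; indeg=(0,0,1,0,2,1,0,0,0)
step 2: output 1; order=[0,1]; indeg=(0,0,1,0,1,1,0,0,0)
step 3: output 3; order=[0,1,3]; indeg=(0,0,1,0,1,0,0,0,0)
step 4: output 5; order=[0,1,3,5]; indeg=(0,0,1,0,0,0,0,0,0)
step 5: output 4; order=[0,1,3,5,4]; indeg=(0,0,1,0,0,0,0,0,0)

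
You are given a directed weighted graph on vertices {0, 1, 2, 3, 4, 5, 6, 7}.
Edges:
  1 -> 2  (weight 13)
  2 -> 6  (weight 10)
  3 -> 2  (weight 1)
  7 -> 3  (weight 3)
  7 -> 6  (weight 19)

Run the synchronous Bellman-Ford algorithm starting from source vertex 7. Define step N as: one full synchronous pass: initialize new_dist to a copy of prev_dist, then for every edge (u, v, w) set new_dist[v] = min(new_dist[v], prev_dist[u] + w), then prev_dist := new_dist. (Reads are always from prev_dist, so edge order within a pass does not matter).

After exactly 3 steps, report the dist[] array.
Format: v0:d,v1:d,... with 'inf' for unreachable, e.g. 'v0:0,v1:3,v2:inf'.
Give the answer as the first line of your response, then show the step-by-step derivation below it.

v0:inf,v1:inf,v2:4,v3:3,v4:inf,v5:inf,v6:14,v7:0

step 1: dist = v0:inf,v1:inf,v2:inf,v3:3,v4:inf,v5:inf,v6:19,v7:0
step 2: dist = v0:inf,v1:inf,v2:4,v3:3,v4:inf,v5:inf,v6:19,v7:0
step 3: dist = v0:inf,v1:inf,v2:4,v3:3,v4:inf,v5:inf,v6:14,v7:0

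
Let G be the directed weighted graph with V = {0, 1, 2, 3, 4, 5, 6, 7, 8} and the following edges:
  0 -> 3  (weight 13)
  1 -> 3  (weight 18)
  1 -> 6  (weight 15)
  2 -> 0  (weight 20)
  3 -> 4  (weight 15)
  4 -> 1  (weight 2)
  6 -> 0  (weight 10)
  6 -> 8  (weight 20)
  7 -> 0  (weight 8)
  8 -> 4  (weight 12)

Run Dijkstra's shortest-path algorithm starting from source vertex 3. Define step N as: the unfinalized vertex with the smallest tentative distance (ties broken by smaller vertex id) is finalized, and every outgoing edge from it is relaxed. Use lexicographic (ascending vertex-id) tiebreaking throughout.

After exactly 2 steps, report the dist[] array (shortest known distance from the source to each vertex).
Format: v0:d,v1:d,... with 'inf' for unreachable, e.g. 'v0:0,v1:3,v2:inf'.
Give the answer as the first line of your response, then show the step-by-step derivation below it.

v0:inf,v1:17,v2:inf,v3:0,v4:15,v5:inf,v6:inf,v7:inf,v8:inf

step 1: dist = v0:inf,v1:inf,v2:inf,v3:0,v4:15,v5:inf,v6:inf,v7:inf,v8:inf
step 2: dist = v0:inf,v1:17,v2:inf,v3:0,v4:15,v5:inf,v6:inf,v7:inf,v8:inf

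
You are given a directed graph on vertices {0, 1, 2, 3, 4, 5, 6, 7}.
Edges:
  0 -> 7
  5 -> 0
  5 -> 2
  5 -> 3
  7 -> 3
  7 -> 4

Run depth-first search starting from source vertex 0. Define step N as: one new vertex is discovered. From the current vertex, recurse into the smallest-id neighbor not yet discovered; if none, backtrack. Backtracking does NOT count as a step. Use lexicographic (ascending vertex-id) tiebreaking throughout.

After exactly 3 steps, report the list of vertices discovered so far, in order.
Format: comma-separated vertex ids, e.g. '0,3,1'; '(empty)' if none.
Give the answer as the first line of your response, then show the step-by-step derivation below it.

0,7,3

step 1: discover 0; path=0; order=0
step 2: discover 7; path=0>7; order=0,7
step 3: discover 3; path=0>7>3; order=0,7,3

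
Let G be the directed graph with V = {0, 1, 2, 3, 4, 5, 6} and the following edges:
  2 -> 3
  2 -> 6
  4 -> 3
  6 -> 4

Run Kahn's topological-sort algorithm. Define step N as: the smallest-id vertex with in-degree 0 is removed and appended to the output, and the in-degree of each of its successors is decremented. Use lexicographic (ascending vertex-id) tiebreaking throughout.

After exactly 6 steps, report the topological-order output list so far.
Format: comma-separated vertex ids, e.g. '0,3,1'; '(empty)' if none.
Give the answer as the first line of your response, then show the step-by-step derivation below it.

0,1,2,5,6,4

step 1: output 0; order=[0]; indeg=(0,0,0,2,1,0,1)
step 2: output 1; order=[0,1]; indeg=(0,0,0,2,1,0,1)
step 3: output 2; order=[0,1,2]; indeg=(0,0,0,1,1,0,0)
step 4: output 5; order=[0,1,2,5]; indeg=(0,0,0,1,1,0,0)
step 5: output 6; order=[0,1,2,5,6]; indeg=(0,0,0,1,0,0,0)
step 6: output 4; order=[0,1,2,5,6,4]; indeg=(0,0,0,0,0,0,0)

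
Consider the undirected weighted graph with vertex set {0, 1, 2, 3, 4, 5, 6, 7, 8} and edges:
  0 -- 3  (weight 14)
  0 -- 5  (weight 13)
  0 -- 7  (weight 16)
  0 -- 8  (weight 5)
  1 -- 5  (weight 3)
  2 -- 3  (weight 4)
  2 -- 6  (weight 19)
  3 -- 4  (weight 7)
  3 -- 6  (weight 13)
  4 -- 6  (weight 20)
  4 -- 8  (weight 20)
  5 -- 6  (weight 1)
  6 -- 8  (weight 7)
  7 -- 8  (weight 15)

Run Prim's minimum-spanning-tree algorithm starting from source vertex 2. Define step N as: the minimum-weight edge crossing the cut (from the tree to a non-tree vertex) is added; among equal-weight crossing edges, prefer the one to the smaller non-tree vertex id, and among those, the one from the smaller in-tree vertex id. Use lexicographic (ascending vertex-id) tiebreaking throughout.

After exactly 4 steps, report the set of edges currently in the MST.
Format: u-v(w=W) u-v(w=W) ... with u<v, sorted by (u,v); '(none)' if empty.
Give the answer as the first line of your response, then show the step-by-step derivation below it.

2-3(w=4) 3-4(w=7) 3-6(w=13) 5-6(w=1)

step 1: add edge 2-3 (w=4); MST = {2-3(w=4)}
step 2: add edge 3-4 (w=7); MST = {2-3(w=4) 3-4(w=7)}
step 3: add edge 3-6 (w=13); MST = {2-3(w=4) 3-4(w=7) 3-6(w=13)}
step 4: add edge 5-6 (w=1); MST = {2-3(w=4) 3-4(w=7) 3-6(w=13) 5-6(w=1)}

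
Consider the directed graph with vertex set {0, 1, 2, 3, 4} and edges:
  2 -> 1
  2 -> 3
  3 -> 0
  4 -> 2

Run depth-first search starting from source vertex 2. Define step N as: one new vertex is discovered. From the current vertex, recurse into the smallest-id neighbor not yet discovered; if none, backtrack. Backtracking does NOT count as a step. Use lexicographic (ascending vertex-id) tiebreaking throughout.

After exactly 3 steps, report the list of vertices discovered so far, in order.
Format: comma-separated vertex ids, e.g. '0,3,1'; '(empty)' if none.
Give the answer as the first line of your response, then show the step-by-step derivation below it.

2,1,3

step 1: discover 2; path=2; order=2
step 2: discover 1; path=2>1; order=2,1
step 3: discover 3; path=2>3; order=2,1,3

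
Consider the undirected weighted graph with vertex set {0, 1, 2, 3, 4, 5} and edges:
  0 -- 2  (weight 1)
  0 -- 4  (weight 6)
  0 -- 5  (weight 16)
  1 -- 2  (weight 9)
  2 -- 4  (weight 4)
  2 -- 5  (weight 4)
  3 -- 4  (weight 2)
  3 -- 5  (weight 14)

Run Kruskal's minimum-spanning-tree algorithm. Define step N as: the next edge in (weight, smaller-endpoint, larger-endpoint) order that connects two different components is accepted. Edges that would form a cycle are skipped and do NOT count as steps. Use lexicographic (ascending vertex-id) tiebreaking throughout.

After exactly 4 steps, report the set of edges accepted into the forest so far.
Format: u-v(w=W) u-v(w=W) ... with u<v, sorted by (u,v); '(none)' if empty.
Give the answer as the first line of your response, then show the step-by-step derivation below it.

0-2(w=1) 2-4(w=4) 2-5(w=4) 3-4(w=2)

step 1: add edge 0-2 (w=1); MST = {0-2(w=1)}
step 2: add edge 3-4 (w=2); MST = {0-2(w=1) 3-4(w=2)}
step 3: add edge 2-4 (w=4); MST = {0-2(w=1) 2-4(w=4) 3-4(w=2)}
step 4: add edge 2-5 (w=4); MST = {0-2(w=1) 2-4(w=4) 2-5(w=4) 3-4(w=2)}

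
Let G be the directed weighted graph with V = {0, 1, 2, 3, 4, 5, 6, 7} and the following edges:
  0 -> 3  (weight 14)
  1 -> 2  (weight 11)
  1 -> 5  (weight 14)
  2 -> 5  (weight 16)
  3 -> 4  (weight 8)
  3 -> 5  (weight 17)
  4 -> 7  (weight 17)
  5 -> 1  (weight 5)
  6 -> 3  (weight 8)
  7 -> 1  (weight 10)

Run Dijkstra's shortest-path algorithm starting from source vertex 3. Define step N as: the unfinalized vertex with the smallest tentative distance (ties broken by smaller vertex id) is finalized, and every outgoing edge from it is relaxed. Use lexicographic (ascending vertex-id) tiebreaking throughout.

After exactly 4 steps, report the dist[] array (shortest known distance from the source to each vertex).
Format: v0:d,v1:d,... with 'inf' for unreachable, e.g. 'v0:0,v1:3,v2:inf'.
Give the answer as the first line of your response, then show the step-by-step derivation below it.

v0:inf,v1:22,v2:33,v3:0,v4:8,v5:17,v6:inf,v7:25

step 1: dist = v0:inf,v1:inf,v2:inf,v3:0,v4:8,v5:17,v6:inf,v7:inf
step 2: dist = v0:inf,v1:inf,v2:inf,v3:0,v4:8,v5:17,v6:inf,v7:25
step 3: dist = v0:inf,v1:22,v2:inf,v3:0,v4:8,v5:17,v6:inf,v7:25
step 4: dist = v0:inf,v1:22,v2:33,v3:0,v4:8,v5:17,v6:inf,v7:25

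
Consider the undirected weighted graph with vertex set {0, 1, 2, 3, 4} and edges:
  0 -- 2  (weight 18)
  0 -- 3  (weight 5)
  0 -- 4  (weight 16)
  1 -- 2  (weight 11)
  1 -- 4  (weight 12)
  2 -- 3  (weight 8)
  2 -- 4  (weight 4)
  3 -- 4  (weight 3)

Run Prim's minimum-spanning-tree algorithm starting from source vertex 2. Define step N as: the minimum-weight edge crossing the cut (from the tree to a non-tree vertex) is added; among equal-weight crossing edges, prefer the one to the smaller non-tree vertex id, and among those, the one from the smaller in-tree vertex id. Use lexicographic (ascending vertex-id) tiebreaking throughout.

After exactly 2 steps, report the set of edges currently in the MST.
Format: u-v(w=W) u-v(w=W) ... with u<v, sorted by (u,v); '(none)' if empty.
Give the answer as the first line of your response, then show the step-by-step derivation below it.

2-4(w=4) 3-4(w=3)

step 1: add edge 2-4 (w=4); MST = {2-4(w=4)}
step 2: add edge 3-4 (w=3); MST = {2-4(w=4) 3-4(w=3)}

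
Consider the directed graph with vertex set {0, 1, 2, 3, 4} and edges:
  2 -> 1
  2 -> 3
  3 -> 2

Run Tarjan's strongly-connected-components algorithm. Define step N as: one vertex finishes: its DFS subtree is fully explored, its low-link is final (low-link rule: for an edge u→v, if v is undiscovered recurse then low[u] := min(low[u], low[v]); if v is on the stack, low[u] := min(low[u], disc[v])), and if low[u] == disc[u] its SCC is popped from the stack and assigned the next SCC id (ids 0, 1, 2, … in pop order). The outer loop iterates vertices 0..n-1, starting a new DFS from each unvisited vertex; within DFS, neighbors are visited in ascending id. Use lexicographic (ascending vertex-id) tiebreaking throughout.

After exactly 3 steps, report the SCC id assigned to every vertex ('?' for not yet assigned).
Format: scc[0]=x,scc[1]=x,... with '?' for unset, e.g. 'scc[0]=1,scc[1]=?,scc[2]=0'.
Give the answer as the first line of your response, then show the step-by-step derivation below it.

scc[0]=0,scc[1]=1,scc[2]=?,scc[3]=?,scc[4]=?

step 1: low=(low[0]=0,low[1]=?,low[2]=?,low[3]=?,low[4]=?); scc=(scc[0]=0,scc[1]=?,scc[2]=?,scc[3]=?,scc[4]=?)
step 2: low=(low[0]=0,low[1]=1,low[2]=?,low[3]=?,low[4]=?); scc=(scc[0]=0,scc[1]=1,scc[2]=?,scc[3]=?,scc[4]=?)
step 3: low=(low[0]=0,low[1]=1,low[2]=2,low[3]=2,low[4]=?); scc=(scc[0]=0,scc[1]=1,scc[2]=?,scc[3]=?,scc[4]=?)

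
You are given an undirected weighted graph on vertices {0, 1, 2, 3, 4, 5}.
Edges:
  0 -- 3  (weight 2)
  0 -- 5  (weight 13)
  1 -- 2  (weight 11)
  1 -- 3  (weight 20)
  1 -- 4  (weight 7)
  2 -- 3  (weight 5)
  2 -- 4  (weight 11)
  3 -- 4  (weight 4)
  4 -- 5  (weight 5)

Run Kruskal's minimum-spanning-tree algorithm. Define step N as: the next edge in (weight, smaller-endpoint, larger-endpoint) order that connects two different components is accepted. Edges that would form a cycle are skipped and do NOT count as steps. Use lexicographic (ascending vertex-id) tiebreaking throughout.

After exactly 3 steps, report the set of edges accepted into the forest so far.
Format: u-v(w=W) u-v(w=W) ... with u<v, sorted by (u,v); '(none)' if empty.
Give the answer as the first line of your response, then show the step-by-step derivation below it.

0-3(w=2) 2-3(w=5) 3-4(w=4)

step 1: add edge 0-3 (w=2); MST = {0-3(w=2)}
step 2: add edge 3-4 (w=4); MST = {0-3(w=2) 3-4(w=4)}
step 3: add edge 2-3 (w=5); MST = {0-3(w=2) 2-3(w=5) 3-4(w=4)}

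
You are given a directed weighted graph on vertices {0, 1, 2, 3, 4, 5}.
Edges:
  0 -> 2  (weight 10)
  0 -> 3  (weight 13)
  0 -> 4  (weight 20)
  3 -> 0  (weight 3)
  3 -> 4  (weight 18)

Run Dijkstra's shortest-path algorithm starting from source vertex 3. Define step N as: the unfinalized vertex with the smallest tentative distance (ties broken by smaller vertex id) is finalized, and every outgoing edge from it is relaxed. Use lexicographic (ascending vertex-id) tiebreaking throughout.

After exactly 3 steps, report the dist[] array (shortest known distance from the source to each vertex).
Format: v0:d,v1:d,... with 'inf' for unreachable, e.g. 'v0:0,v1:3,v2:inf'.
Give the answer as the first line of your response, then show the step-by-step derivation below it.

v0:3,v1:inf,v2:13,v3:0,v4:18,v5:inf

step 1: dist = v0:3,v1:inf,v2:inf,v3:0,v4:18,v5:inf
step 2: dist = v0:3,v1:inf,v2:13,v3:0,v4:18,v5:inf
step 3: dist = v0:3,v1:inf,v2:13,v3:0,v4:18,v5:inf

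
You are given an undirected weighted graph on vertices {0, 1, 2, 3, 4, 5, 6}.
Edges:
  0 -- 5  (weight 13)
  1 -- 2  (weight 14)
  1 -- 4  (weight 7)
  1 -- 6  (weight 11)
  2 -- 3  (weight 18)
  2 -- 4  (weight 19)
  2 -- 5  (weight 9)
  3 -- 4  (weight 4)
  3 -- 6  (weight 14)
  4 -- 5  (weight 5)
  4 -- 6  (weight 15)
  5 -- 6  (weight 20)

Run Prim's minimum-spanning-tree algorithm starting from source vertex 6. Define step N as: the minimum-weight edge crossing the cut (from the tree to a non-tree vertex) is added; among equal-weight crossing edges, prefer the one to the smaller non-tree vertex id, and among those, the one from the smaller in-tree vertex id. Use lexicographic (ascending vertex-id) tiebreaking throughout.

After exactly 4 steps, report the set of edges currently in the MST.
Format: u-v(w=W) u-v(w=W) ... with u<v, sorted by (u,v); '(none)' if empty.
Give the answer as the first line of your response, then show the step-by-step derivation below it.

1-4(w=7) 1-6(w=11) 3-4(w=4) 4-5(w=5)

step 1: add edge 1-6 (w=11); MST = {1-6(w=11)}
step 2: add edge 1-4 (w=7); MST = {1-4(w=7) 1-6(w=11)}
step 3: add edge 3-4 (w=4); MST = {1-4(w=7) 1-6(w=11) 3-4(w=4)}
step 4: add edge 4-5 (w=5); MST = {1-4(w=7) 1-6(w=11) 3-4(w=4) 4-5(w=5)}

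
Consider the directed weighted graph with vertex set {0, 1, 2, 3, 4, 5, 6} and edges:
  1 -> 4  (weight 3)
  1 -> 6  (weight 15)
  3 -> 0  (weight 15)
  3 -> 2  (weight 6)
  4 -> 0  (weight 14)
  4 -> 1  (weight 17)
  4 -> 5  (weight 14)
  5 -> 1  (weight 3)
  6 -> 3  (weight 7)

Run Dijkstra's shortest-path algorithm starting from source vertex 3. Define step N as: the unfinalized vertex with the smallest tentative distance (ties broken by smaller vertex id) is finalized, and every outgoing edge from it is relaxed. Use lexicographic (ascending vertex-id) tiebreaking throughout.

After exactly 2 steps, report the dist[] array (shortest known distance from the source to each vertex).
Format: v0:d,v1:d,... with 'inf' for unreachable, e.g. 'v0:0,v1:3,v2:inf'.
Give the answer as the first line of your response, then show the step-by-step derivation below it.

v0:15,v1:inf,v2:6,v3:0,v4:inf,v5:inf,v6:inf

step 1: dist = v0:15,v1:inf,v2:6,v3:0,v4:inf,v5:inf,v6:inf
step 2: dist = v0:15,v1:inf,v2:6,v3:0,v4:inf,v5:inf,v6:inf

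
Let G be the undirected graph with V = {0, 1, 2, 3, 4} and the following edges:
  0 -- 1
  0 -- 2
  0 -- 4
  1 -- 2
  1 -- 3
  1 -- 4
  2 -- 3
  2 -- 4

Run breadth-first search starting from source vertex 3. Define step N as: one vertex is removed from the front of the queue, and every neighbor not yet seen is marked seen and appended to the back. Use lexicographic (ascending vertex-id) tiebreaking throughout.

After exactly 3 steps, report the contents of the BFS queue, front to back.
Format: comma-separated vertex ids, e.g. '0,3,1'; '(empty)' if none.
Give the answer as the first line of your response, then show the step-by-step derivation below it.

0,4

step 1: dequeue 3; queue=[1,2]; order=3
step 2: dequeue 1; queue=[2,0,4]; order=3,1
step 3: dequeue 2; queue=[0,4]; order=3,1,2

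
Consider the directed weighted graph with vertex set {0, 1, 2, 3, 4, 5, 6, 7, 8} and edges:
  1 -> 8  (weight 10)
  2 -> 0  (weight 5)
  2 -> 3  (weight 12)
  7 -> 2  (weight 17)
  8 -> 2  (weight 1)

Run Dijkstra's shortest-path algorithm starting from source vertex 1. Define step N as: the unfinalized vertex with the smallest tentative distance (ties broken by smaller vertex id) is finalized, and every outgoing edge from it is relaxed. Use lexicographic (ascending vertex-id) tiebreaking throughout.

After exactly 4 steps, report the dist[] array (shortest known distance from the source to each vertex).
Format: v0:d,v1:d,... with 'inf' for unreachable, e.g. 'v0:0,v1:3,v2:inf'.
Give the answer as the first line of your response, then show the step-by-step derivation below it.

v0:16,v1:0,v2:11,v3:23,v4:inf,v5:inf,v6:inf,v7:inf,v8:10

step 1: dist = v0:inf,v1:0,v2:inf,v3:inf,v4:inf,v5:inf,v6:inf,v7:inf,v8:10
step 2: dist = v0:inf,v1:0,v2:11,v3:inf,v4:inf,v5:inf,v6:inf,v7:inf,v8:10
step 3: dist = v0:16,v1:0,v2:11,v3:23,v4:inf,v5:inf,v6:inf,v7:inf,v8:10
step 4: dist = v0:16,v1:0,v2:11,v3:23,v4:inf,v5:inf,v6:inf,v7:inf,v8:10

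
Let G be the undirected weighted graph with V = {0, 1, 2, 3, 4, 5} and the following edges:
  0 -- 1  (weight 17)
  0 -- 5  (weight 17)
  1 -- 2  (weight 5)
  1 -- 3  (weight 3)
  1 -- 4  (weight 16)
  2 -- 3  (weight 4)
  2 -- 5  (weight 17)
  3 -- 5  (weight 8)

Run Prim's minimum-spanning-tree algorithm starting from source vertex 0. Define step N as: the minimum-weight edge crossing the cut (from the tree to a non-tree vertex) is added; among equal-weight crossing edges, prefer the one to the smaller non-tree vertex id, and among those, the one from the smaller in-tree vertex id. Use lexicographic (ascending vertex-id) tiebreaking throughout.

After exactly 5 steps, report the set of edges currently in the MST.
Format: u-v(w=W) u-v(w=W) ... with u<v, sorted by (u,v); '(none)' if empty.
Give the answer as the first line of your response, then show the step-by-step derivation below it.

0-1(w=17) 1-3(w=3) 1-4(w=16) 2-3(w=4) 3-5(w=8)

step 1: add edge 0-1 (w=17); MST = {0-1(w=17)}
step 2: add edge 1-3 (w=3); MST = {0-1(w=17) 1-3(w=3)}
step 3: add edge 2-3 (w=4); MST = {0-1(w=17) 1-3(w=3) 2-3(w=4)}
step 4: add edge 3-5 (w=8); MST = {0-1(w=17) 1-3(w=3) 2-3(w=4) 3-5(w=8)}
step 5: add edge 1-4 (w=16); MST = {0-1(w=17) 1-3(w=3) 1-4(w=16) 2-3(w=4) 3-5(w=8)}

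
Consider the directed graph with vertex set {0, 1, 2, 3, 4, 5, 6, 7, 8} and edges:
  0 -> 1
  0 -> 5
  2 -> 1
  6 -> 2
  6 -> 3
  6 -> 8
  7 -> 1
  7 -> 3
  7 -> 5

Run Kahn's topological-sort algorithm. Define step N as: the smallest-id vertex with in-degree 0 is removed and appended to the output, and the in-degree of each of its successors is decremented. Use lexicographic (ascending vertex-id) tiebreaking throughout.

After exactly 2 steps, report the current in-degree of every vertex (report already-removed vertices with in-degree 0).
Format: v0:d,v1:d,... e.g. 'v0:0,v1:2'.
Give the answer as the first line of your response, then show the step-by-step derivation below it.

v0:0,v1:2,v2:1,v3:2,v4:0,v5:1,v6:0,v7:0,v8:1

step 1: output 0; order=[0]; indeg=(0,2,1,2,0,1,0,0,1)
step 2: output 4; order=[0,4]; indeg=(0,2,1,2,0,1,0,0,1)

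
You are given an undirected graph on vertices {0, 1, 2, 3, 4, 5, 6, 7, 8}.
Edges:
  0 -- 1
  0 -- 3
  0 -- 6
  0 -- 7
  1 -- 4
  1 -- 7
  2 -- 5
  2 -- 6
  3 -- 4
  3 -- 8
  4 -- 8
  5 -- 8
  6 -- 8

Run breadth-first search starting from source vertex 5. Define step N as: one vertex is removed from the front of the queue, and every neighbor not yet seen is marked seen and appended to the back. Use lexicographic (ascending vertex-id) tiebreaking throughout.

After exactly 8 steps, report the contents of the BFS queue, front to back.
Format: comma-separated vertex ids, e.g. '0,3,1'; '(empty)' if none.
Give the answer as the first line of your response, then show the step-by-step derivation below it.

7

step 1: dequeue 5; queue=[2,8]; order=5
step 2: dequeue 2; queue=[8,6]; order=5,2
step 3: dequeue 8; queue=[6,3,4]; order=5,2,8
step 4: dequeue 6; queue=[3,4,0]; order=5,2,8,6
step 5: dequeue 3; queue=[4,0]; order=5,2,8,6,3
step 6: dequeue 4; queue=[0,1]; order=5,2,8,6,3,4
step 7: dequeue 0; queue=[1,7]; order=5,2,8,6,3,4,0
step 8: dequeue 1; queue=[7]; order=5,2,8,6,3,4,0,1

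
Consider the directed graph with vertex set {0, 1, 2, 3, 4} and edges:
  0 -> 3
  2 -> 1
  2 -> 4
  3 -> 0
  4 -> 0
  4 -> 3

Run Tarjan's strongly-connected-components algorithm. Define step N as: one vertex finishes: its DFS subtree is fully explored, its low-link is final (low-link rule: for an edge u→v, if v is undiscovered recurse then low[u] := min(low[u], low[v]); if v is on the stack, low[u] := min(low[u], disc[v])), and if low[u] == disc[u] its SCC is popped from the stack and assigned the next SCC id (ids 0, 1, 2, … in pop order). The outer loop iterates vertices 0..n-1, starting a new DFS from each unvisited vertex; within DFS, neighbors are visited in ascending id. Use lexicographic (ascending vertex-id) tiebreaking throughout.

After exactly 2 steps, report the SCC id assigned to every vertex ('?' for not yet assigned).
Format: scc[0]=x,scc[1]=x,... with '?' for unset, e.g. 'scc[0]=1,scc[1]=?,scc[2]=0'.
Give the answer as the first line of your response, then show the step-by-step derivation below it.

scc[0]=0,scc[1]=?,scc[2]=?,scc[3]=0,scc[4]=?

step 1: low=(low[0]=0,low[1]=?,low[2]=?,low[3]=0,low[4]=?); scc=(scc[0]=?,scc[1]=?,scc[2]=?,scc[3]=?,scc[4]=?)
step 2: low=(low[0]=0,low[1]=?,low[2]=?,low[3]=0,low[4]=?); scc=(scc[0]=0,scc[1]=?,scc[2]=?,scc[3]=0,scc[4]=?)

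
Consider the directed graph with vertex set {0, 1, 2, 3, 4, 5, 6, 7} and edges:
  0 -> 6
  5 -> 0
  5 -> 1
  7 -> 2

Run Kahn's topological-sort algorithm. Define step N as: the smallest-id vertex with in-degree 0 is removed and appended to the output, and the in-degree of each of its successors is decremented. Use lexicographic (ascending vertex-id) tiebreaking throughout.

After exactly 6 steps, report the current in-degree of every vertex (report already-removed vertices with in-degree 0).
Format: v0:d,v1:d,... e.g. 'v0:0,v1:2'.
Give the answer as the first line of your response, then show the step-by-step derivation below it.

v0:0,v1:0,v2:1,v3:0,v4:0,v5:0,v6:0,v7:0

step 1: output 3; order=[3]; indeg=(1,1,1,0,0,0,1,0)
step 2: output 4; order=[3,4]; indeg=(1,1,1,0,0,0,1,0)
step 3: output 5; order=[3,4,5]; indeg=(0,0,1,0,0,0,1,0)
step 4: output 0; order=[3,4,5,0]; indeg=(0,0,1,0,0,0,0,0)
step 5: output 1; order=[3,4,5,0,1]; indeg=(0,0,1,0,0,0,0,0)
step 6: output 6; order=[3,4,5,0,1,6]; indeg=(0,0,1,0,0,0,0,0)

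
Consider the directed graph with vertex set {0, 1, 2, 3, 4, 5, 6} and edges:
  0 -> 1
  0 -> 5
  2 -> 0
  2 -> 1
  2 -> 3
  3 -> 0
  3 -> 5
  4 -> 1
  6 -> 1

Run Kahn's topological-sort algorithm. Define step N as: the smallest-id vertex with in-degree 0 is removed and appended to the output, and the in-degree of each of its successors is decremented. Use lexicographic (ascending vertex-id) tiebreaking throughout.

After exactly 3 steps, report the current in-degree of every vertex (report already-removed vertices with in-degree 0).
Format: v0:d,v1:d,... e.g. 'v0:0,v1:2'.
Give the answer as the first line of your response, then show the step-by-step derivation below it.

v0:0,v1:2,v2:0,v3:0,v4:0,v5:0,v6:0

step 1: output 2; order=[2]; indeg=(1,3,0,0,0,2,0)
step 2: output 3; order=[2,3]; indeg=(0,3,0,0,0,1,0)
step 3: output 0; order=[2,3,0]; indeg=(0,2,0,0,0,0,0)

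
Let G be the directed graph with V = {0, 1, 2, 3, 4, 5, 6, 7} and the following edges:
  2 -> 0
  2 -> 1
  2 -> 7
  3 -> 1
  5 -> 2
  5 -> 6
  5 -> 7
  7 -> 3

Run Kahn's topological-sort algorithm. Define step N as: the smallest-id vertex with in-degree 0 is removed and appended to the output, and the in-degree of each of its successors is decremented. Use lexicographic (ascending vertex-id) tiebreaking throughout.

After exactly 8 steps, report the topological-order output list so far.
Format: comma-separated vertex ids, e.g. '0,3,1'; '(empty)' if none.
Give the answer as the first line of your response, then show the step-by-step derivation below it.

4,5,2,0,6,7,3,1

step 1: output 4; order=[4]; indeg=(1,2,1,1,0,0,1,2)
step 2: output 5; order=[4,5]; indeg=(1,2,0,1,0,0,0,1)
step 3: output 2; order=[4,5,2]; indeg=(0,1,0,1,0,0,0,0)
step 4: output 0; order=[4,5,2,0]; indeg=(0,1,0,1,0,0,0,0)
step 5: output 6; order=[4,5,2,0,6]; indeg=(0,1,0,1,0,0,0,0)
step 6: output 7; order=[4,5,2,0,6,7]; indeg=(0,1,0,0,0,0,0,0)
step 7: output 3; order=[4,5,2,0,6,7,3]; indeg=(0,0,0,0,0,0,0,0)
step 8: output 1; order=[4,5,2,0,6,7,3,1]; indeg=(0,0,0,0,0,0,0,0)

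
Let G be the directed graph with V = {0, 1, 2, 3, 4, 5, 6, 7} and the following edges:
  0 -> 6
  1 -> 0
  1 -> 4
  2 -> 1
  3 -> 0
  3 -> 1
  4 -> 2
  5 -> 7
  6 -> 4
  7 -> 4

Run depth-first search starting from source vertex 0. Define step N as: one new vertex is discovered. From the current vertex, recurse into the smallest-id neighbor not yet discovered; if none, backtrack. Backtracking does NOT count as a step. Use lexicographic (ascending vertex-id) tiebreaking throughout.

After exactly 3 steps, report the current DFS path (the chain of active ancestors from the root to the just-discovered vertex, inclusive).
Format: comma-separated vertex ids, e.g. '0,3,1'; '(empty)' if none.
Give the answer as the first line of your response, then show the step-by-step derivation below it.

0,6,4

step 1: discover 0; path=0; order=0
step 2: discover 6; path=0>6; order=0,6
step 3: discover 4; path=0>6>4; order=0,6,4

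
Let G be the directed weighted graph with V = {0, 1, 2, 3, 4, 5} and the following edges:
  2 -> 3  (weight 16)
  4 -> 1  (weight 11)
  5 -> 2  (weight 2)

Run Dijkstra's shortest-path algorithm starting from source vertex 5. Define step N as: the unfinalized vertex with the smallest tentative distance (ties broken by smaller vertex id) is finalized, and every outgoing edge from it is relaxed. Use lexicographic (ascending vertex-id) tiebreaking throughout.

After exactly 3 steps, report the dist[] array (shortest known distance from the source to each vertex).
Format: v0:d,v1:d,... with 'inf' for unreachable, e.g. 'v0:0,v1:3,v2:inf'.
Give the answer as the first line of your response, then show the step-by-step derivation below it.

v0:inf,v1:inf,v2:2,v3:18,v4:inf,v5:0

step 1: dist = v0:inf,v1:inf,v2:2,v3:inf,v4:inf,v5:0
step 2: dist = v0:inf,v1:inf,v2:2,v3:18,v4:inf,v5:0
step 3: dist = v0:inf,v1:inf,v2:2,v3:18,v4:inf,v5:0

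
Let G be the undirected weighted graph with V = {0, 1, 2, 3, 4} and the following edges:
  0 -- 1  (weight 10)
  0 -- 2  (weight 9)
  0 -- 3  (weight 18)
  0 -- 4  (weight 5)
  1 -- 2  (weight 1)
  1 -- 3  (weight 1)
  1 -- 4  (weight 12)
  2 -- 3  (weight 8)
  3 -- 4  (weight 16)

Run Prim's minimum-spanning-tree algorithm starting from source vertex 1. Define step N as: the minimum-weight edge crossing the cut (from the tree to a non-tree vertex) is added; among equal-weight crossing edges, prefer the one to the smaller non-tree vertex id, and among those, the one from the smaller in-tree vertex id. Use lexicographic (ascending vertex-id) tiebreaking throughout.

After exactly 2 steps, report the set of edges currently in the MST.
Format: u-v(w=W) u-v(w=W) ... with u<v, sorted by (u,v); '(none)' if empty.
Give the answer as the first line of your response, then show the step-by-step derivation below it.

1-2(w=1) 1-3(w=1)

step 1: add edge 1-2 (w=1); MST = {1-2(w=1)}
step 2: add edge 1-3 (w=1); MST = {1-2(w=1) 1-3(w=1)}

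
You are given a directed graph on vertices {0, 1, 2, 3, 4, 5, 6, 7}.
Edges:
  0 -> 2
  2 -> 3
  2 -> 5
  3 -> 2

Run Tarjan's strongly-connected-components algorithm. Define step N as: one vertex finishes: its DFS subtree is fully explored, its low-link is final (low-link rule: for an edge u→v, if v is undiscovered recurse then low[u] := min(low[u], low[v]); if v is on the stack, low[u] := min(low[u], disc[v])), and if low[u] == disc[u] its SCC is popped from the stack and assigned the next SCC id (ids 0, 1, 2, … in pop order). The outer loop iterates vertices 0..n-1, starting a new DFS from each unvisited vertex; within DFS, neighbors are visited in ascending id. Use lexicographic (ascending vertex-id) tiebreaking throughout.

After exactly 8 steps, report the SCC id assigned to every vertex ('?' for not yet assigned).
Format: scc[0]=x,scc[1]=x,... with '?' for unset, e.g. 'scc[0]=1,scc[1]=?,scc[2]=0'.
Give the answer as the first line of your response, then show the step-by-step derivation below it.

scc[0]=2,scc[1]=3,scc[2]=1,scc[3]=1,scc[4]=4,scc[5]=0,scc[6]=5,scc[7]=6

step 1: low=(low[0]=0,low[1]=?,low[2]=1,low[3]=1,low[4]=?,low[5]=?,low[6]=?,low[7]=?); scc=(scc[0]=?,scc[1]=?,scc[2]=?,scc[3]=?,scc[4]=?,scc[5]=?,scc[6]=?,scc[7]=?)
step 2: low=(low[0]=0,low[1]=?,low[2]=1,low[3]=1,low[4]=?,low[5]=3,low[6]=?,low[7]=?); scc=(scc[0]=?,scc[1]=?,scc[2]=?,scc[3]=?,scc[4]=?,scc[5]=0,scc[6]=?,scc[7]=?)
step 3: low=(low[0]=0,low[1]=?,low[2]=1,low[3]=1,low[4]=?,low[5]=3,low[6]=?,low[7]=?); scc=(scc[0]=?,scc[1]=?,scc[2]=1,scc[3]=1,scc[4]=?,scc[5]=0,scc[6]=?,scc[7]=?)
step 4: low=(low[0]=0,low[1]=?,low[2]=1,low[3]=1,low[4]=?,low[5]=3,low[6]=?,low[7]=?); scc=(scc[0]=2,scc[1]=?,scc[2]=1,scc[3]=1,scc[4]=?,scc[5]=0,scc[6]=?,scc[7]=?)
step 5: low=(low[0]=0,low[1]=4,low[2]=1,low[3]=1,low[4]=?,low[5]=3,low[6]=?,low[7]=?); scc=(scc[0]=2,scc[1]=3,scc[2]=1,scc[3]=1,scc[4]=?,scc[5]=0,scc[6]=?,scc[7]=?)
step 6: low=(low[0]=0,low[1]=4,low[2]=1,low[3]=1,low[4]=5,low[5]=3,low[6]=?,low[7]=?); scc=(scc[0]=2,scc[1]=3,scc[2]=1,scc[3]=1,scc[4]=4,scc[5]=0,scc[6]=?,scc[7]=?)
step 7: low=(low[0]=0,low[1]=4,low[2]=1,low[3]=1,low[4]=5,low[5]=3,low[6]=6,low[7]=?); scc=(scc[0]=2,scc[1]=3,scc[2]=1,scc[3]=1,scc[4]=4,scc[5]=0,scc[6]=5,scc[7]=?)
step 8: low=(low[0]=0,low[1]=4,low[2]=1,low[3]=1,low[4]=5,low[5]=3,low[6]=6,low[7]=7); scc=(scc[0]=2,scc[1]=3,scc[2]=1,scc[3]=1,scc[4]=4,scc[5]=0,scc[6]=5,scc[7]=6)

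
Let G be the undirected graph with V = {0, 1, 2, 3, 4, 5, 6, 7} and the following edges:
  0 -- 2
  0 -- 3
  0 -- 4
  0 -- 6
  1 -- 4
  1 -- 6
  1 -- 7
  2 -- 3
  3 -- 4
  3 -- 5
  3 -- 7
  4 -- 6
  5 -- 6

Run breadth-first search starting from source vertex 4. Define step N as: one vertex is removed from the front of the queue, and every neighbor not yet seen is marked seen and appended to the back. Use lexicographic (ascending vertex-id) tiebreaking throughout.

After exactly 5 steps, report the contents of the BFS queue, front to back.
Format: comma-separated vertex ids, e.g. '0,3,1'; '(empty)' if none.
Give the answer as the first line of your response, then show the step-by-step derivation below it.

2,7,5

step 1: dequeue 4; queue=[0,1,3,6]; order=4
step 2: dequeue 0; queue=[1,3,6,2]; order=4,0
step 3: dequeue 1; queue=[3,6,2,7]; order=4,0,1
step 4: dequeue 3; queue=[6,2,7,5]; order=4,0,1,3
step 5: dequeue 6; queue=[2,7,5]; order=4,0,1,3,6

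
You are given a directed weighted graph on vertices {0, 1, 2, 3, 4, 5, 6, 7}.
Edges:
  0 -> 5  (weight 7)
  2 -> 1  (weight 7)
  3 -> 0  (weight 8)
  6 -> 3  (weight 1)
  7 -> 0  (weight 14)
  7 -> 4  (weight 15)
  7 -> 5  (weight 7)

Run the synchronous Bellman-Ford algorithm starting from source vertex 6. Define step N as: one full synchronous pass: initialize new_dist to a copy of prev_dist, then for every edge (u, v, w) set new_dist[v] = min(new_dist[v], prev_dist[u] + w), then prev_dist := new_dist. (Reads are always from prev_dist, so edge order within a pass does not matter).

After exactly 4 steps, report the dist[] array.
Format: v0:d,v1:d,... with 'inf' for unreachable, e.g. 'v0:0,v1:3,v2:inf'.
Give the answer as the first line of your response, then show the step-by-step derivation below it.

v0:9,v1:inf,v2:inf,v3:1,v4:inf,v5:16,v6:0,v7:inf

step 1: dist = v0:inf,v1:inf,v2:inf,v3:1,v4:inf,v5:inf,v6:0,v7:inf
step 2: dist = v0:9,v1:inf,v2:inf,v3:1,v4:inf,v5:inf,v6:0,v7:inf
step 3: dist = v0:9,v1:inf,v2:inf,v3:1,v4:inf,v5:16,v6:0,v7:inf
step 4: dist = v0:9,v1:inf,v2:inf,v3:1,v4:inf,v5:16,v6:0,v7:inf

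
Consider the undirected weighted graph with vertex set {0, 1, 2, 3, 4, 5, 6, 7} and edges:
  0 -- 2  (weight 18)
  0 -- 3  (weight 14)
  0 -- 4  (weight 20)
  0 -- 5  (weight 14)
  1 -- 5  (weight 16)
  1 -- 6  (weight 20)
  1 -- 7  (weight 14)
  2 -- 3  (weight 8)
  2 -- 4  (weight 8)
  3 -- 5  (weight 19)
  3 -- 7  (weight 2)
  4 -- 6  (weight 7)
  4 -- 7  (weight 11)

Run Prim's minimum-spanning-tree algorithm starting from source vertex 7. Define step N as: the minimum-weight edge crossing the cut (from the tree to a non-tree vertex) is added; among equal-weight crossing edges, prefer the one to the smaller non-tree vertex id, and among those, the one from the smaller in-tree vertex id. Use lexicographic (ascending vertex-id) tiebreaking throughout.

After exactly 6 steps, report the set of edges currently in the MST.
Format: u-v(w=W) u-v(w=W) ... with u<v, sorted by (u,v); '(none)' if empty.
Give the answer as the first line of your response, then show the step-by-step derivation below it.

0-3(w=14) 1-7(w=14) 2-3(w=8) 2-4(w=8) 3-7(w=2) 4-6(w=7)

step 1: add edge 3-7 (w=2); MST = {3-7(w=2)}
step 2: add edge 2-3 (w=8); MST = {2-3(w=8) 3-7(w=2)}
step 3: add edge 2-4 (w=8); MST = {2-3(w=8) 2-4(w=8) 3-7(w=2)}
step 4: add edge 4-6 (w=7); MST = {2-3(w=8) 2-4(w=8) 3-7(w=2) 4-6(w=7)}
step 5: add edge 0-3 (w=14); MST = {0-3(w=14) 2-3(w=8) 2-4(w=8) 3-7(w=2) 4-6(w=7)}
step 6: add edge 1-7 (w=14); MST = {0-3(w=14) 1-7(w=14) 2-3(w=8) 2-4(w=8) 3-7(w=2) 4-6(w=7)}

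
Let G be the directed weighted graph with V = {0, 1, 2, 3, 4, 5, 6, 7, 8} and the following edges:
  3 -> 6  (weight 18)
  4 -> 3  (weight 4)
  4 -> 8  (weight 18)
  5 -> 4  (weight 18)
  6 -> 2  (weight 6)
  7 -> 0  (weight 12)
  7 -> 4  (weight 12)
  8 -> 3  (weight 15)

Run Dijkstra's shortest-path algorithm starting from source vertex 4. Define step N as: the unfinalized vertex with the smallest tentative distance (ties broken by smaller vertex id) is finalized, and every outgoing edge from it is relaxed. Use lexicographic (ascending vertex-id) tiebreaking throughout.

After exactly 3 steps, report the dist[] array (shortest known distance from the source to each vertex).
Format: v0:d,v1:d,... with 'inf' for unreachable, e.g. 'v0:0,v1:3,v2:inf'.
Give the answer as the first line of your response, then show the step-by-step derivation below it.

v0:inf,v1:inf,v2:inf,v3:4,v4:0,v5:inf,v6:22,v7:inf,v8:18

step 1: dist = v0:inf,v1:inf,v2:inf,v3:4,v4:0,v5:inf,v6:inf,v7:inf,v8:18
step 2: dist = v0:inf,v1:inf,v2:inf,v3:4,v4:0,v5:inf,v6:22,v7:inf,v8:18
step 3: dist = v0:inf,v1:inf,v2:inf,v3:4,v4:0,v5:inf,v6:22,v7:inf,v8:18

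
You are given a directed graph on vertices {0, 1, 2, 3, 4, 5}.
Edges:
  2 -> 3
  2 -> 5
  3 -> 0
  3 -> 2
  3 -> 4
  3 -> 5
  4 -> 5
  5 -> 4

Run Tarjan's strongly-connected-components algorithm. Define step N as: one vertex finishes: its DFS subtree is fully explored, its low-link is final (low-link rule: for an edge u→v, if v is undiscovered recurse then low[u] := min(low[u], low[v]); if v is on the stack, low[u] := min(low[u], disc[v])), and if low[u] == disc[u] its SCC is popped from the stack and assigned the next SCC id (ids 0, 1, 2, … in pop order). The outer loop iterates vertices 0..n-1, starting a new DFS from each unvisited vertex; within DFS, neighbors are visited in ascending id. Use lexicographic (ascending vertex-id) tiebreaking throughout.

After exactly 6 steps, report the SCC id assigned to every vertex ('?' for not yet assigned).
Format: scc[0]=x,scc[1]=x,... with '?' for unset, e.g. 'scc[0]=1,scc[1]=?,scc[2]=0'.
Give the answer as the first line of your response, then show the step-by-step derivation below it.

scc[0]=0,scc[1]=1,scc[2]=3,scc[3]=3,scc[4]=2,scc[5]=2

step 1: low=(low[0]=0,low[1]=?,low[2]=?,low[3]=?,low[4]=?,low[5]=?); scc=(scc[0]=0,scc[1]=?,scc[2]=?,scc[3]=?,scc[4]=?,scc[5]=?)
step 2: low=(low[0]=0,low[1]=1,low[2]=?,low[3]=?,low[4]=?,low[5]=?); scc=(scc[0]=0,scc[1]=1,scc[2]=?,scc[3]=?,scc[4]=?,scc[5]=?)
step 3: low=(low[0]=0,low[1]=1,low[2]=2,low[3]=2,low[4]=4,low[5]=4); scc=(scc[0]=0,scc[1]=1,scc[2]=?,scc[3]=?,scc[4]=?,scc[5]=?)
step 4: low=(low[0]=0,low[1]=1,low[2]=2,low[3]=2,low[4]=4,low[5]=4); scc=(scc[0]=0,scc[1]=1,scc[2]=?,scc[3]=?,scc[4]=2,scc[5]=2)
step 5: low=(low[0]=0,low[1]=1,low[2]=2,low[3]=2,low[4]=4,low[5]=4); scc=(scc[0]=0,scc[1]=1,scc[2]=?,scc[3]=?,scc[4]=2,scc[5]=2)
step 6: low=(low[0]=0,low[1]=1,low[2]=2,low[3]=2,low[4]=4,low[5]=4); scc=(scc[0]=0,scc[1]=1,scc[2]=3,scc[3]=3,scc[4]=2,scc[5]=2)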